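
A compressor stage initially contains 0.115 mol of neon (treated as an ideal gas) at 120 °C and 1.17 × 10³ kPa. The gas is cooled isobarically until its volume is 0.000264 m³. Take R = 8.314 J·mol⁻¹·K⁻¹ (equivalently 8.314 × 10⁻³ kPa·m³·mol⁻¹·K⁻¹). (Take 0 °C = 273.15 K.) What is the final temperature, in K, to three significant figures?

T₂ ≈ 323 K

Convert: T₁ = 393.1 K.
From PV = nRT: V₁ = nRT₁/P₁ = 0.0003213 m³.
Isobaric, so V/T is constant: P₂ = P₁; T₂ = T₁·(V₂/V₁) = 323.1 K.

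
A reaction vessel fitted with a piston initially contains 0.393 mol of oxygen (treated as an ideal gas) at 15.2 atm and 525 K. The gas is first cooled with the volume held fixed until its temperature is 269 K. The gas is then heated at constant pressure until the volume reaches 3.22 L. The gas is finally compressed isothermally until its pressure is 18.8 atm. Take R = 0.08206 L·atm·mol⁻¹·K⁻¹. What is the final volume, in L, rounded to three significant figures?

V₄ ≈ 1.33 L

From PV = nRT: V₁ = nRT₁/P₁ = 1.114 L.
Isochoric, so P/T is constant: V₂ = V₁; P₂ = P₁·(T₂/T₁) = 7.788 atm.
P constant ⇒ V ∝ T: P₃ = P₂; T₃ = T₂·(V₃/V₂) = 777.6 K.
Isothermal, so P V is constant: T₄ = T₃; V₄ = V₃·(P₃/P₄) = 1.334 L.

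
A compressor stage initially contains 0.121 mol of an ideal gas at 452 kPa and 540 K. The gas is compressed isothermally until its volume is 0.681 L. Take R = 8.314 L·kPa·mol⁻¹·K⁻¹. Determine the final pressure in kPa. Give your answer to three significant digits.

From PV = nRT: V₁ = nRT₁/P₁ = 1.202 L.
T constant ⇒ Boyle's law P V = const: T₂ = T₁; P₂ = P₁·(V₁/V₂) = 797.7 kPa.

P₂ ≈ 798 kPa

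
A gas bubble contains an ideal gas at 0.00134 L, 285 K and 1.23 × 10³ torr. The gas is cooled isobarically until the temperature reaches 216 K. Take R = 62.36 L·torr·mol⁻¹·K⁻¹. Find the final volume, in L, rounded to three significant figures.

Isobaric, so V/T is constant: P₂ = P₁; V₂ = V₁·(T₂/T₁) = 0.001016 L.

V₂ ≈ 0.00102 L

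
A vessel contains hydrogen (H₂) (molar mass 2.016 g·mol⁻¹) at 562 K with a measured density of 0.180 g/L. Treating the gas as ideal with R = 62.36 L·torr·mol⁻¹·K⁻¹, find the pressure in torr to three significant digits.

P ≈ 3.13e+03 torr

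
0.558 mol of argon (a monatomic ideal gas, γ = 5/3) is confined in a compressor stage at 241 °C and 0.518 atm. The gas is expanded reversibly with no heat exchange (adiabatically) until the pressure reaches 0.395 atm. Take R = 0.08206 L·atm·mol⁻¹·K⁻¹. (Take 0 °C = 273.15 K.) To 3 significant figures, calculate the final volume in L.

V₂ ≈ 53.5 L

Convert: T₁ = 514.1 K.
From PV = nRT: V₁ = nRT₁/P₁ = 45.45 L.
Adiabatic (γ = 5/3), T V^(γ−1) and P V^γ constant: T₂ = T₁·(P₂/P₁)^((γ−1)/γ) = 461.3 K; V₂ = V₁·(P₁/P₂)^(1/γ) = 53.48 L.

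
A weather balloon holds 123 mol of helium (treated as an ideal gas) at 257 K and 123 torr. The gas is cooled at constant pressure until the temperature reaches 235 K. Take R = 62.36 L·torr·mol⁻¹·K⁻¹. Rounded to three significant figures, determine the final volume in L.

V₂ ≈ 1.47e+04 L

From PV = nRT: V₁ = nRT₁/P₁ = 1.603e+04 L.
P constant ⇒ V ∝ T: P₂ = P₁; V₂ = V₁·(T₂/T₁) = 1.465e+04 L.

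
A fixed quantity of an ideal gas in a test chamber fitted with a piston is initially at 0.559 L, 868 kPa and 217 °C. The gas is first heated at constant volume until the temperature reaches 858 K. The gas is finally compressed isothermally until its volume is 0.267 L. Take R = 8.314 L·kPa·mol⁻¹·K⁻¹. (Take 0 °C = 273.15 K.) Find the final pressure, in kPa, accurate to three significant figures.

Convert: T₁ = 490.1 K.
Isochoric, so P/T is constant: V₂ = V₁; P₂ = P₁·(T₂/T₁) = 1519 kPa.
T constant ⇒ Boyle's law P V = const: T₃ = T₂; P₃ = P₂·(V₂/V₃) = 3181 kPa.

P₃ ≈ 3.18e+03 kPa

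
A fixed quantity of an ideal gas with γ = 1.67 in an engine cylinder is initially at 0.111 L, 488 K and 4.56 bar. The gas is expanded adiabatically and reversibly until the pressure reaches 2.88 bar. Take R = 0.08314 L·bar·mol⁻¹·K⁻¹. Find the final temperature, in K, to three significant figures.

T₂ ≈ 406 K

Adiabatic (γ = 1.67), T V^(γ−1) and P V^γ constant: T₂ = T₁·(P₂/P₁)^((γ−1)/γ) = 405.8 K; V₂ = V₁·(P₁/P₂)^(1/γ) = 0.1462 L.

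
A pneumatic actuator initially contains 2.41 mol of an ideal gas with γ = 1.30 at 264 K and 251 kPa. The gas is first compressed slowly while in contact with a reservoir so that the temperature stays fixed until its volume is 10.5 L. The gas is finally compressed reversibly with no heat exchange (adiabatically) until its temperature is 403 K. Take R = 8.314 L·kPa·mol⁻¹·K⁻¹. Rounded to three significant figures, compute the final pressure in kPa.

P₃ ≈ 3.15e+03 kPa

From PV = nRT: V₁ = nRT₁/P₁ = 21.07 L.
Isothermal, so P V is constant: T₂ = T₁; P₂ = P₁·(V₁/V₂) = 503.8 kPa.
Reversible adiabatic, γ = 1.30: P₃ = P₂·(T₃/T₂)^(γ/(γ−1)) = 3150 kPa; V₃ = V₂·(T₂/T₃)^(1/(γ−1)) = 2.564 L.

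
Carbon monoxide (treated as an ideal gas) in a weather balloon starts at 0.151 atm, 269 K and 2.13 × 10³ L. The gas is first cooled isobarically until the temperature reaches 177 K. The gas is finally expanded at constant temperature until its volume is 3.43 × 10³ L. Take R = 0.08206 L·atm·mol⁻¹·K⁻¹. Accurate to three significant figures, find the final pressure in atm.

P₃ ≈ 0.0617 atm

P constant ⇒ V ∝ T: P₂ = P₁; V₂ = V₁·(T₂/T₁) = 1402 L.
Isothermal, so P V is constant: T₃ = T₂; P₃ = P₂·(V₂/V₃) = 0.06170 atm.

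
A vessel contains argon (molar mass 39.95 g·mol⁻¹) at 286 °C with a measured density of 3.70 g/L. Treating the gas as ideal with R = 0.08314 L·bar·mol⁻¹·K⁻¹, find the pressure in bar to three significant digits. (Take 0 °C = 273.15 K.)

P ≈ 4.31 bar

ρ = PM/(RT) ⇒ P = ρRT/M = (3.70 × 0.08314 × 559.1) / 39.95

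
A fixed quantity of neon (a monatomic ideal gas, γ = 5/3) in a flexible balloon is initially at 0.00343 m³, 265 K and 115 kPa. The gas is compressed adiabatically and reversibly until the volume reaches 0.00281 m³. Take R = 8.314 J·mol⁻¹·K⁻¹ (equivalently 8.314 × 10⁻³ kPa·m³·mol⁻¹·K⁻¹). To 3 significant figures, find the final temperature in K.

Reversible adiabatic, γ = 5/3: T₂ = T₁·(V₁/V₂)^(γ−1) = 302.7 K; P₂ = P₁·(V₁/V₂)^γ = 160.3 kPa.

T₂ ≈ 303 K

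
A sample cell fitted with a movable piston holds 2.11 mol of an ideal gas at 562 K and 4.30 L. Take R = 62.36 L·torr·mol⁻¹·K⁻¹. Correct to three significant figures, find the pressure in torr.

PV = nRT ⇒ P = nRT/V = (2.11 × 62.36 × 562) / 4.30

P ≈ 1.72e+04 torr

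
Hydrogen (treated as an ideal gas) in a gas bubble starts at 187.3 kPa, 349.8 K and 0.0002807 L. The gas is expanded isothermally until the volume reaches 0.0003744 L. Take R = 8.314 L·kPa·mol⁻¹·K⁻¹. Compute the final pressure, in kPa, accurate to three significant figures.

P₂ ≈ 140 kPa

T constant ⇒ Boyle's law P V = const: T₂ = T₁; P₂ = P₁·(V₁/V₂) = 140.4 kPa.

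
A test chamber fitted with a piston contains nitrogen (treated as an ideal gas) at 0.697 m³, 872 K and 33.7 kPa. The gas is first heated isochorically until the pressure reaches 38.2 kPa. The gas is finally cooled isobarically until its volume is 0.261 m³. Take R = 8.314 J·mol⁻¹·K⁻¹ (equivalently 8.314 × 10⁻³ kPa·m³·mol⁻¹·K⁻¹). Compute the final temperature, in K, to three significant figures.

V constant ⇒ P ∝ T: V₂ = V₁; T₂ = T₁·(P₂/P₁) = 988.4 K.
P constant ⇒ V ∝ T: P₃ = P₂; T₃ = T₂·(V₃/V₂) = 370.1 K.

T₃ ≈ 370 K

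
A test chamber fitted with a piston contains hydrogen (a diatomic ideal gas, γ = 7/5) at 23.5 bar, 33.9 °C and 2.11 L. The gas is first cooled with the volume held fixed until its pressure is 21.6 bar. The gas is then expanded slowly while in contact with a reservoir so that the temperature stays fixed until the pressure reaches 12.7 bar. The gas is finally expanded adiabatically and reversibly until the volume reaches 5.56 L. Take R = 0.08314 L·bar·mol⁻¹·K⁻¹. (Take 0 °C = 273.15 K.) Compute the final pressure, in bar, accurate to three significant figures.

Convert: T₁ = 307.0 K.
V constant ⇒ P ∝ T: V₂ = V₁; T₂ = T₁·(P₂/P₁) = 282.2 K.
T constant ⇒ Boyle's law P V = const: T₃ = T₂; V₃ = V₂·(P₂/P₃) = 3.589 L.
Reversible adiabatic, γ = 7/5: T₄ = T₃·(V₃/V₄)^(γ−1) = 236.9 K; P₄ = P₃·(V₃/V₄)^γ = 6.880 bar.

P₄ ≈ 6.88 bar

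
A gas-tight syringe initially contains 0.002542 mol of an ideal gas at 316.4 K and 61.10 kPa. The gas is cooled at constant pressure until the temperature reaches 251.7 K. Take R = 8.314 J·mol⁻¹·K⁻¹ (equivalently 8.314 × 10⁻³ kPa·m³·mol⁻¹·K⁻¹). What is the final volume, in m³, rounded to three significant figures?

From PV = nRT: V₁ = nRT₁/P₁ = 0.0001094 m³.
Isobaric, so V/T is constant: P₂ = P₁; V₂ = V₁·(T₂/T₁) = 8.706e-05 m³.

V₂ ≈ 8.71e-05 m³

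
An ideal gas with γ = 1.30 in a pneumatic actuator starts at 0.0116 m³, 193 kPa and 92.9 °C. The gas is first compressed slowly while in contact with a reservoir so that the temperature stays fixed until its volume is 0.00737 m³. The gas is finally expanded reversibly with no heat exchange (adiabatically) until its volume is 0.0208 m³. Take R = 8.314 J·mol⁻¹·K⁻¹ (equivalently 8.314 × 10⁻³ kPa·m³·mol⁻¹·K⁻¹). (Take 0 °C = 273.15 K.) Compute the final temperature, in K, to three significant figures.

Convert: T₁ = 366.0 K.
T constant ⇒ Boyle's law P V = const: T₂ = T₁; P₂ = P₁·(V₁/V₂) = 303.8 kPa.
Reversible adiabatic, γ = 1.30: T₃ = T₂·(V₂/V₃)^(γ−1) = 268.1 K; P₃ = P₂·(V₂/V₃)^γ = 78.84 kPa.

T₃ ≈ 268 K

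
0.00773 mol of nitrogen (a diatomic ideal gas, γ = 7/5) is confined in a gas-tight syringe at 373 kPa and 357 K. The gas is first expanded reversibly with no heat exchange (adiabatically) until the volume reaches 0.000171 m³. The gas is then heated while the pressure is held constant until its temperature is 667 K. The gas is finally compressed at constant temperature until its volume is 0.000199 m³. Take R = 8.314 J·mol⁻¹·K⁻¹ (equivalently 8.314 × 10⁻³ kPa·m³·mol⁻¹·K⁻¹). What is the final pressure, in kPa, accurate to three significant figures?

P₄ ≈ 215 kPa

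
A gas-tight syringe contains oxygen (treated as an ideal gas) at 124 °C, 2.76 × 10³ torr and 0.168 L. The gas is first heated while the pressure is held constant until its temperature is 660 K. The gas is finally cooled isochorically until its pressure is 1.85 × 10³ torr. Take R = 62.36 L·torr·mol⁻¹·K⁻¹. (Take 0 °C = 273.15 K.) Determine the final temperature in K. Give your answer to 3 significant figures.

T₃ ≈ 442 K

Convert: T₁ = 397.1 K.
P constant ⇒ V ∝ T: P₂ = P₁; V₂ = V₁·(T₂/T₁) = 0.2792 L.
V constant ⇒ P ∝ T: V₃ = V₂; T₃ = T₂·(P₃/P₂) = 442.4 K.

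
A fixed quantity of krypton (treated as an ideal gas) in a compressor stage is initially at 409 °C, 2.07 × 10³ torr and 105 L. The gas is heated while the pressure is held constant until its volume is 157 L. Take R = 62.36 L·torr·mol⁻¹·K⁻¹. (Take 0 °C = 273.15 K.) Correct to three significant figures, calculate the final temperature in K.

Convert: T₁ = 682.1 K.
P constant ⇒ V ∝ T: P₂ = P₁; T₂ = T₁·(V₂/V₁) = 1020 K.

T₂ ≈ 1.02e+03 K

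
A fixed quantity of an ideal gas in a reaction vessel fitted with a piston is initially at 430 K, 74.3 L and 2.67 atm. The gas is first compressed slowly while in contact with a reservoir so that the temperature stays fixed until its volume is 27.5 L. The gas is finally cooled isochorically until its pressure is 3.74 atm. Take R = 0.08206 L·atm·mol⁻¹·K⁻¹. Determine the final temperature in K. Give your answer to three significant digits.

T₃ ≈ 223 K

Isothermal, so P V is constant: T₂ = T₁; P₂ = P₁·(V₁/V₂) = 7.214 atm.
V constant ⇒ P ∝ T: V₃ = V₂; T₃ = T₂·(P₃/P₂) = 222.9 K.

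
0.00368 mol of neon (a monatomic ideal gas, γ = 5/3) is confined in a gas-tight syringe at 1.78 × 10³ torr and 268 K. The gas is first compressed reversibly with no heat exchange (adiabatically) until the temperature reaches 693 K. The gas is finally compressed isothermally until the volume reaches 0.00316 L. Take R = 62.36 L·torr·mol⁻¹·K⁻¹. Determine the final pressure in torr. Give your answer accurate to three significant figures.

P₃ ≈ 5.03e+04 torr

From PV = nRT: V₁ = nRT₁/P₁ = 0.03455 L.
Adiabatic (γ = 5/3), T V^(γ−1) and P V^γ constant: P₂ = P₁·(T₂/T₁)^(γ/(γ−1)) = 1.914e+04 torr; V₂ = V₁·(T₁/T₂)^(1/(γ−1)) = 0.008309 L.
Isothermal, so P V is constant: T₃ = T₂; P₃ = P₂·(V₂/V₃) = 5.033e+04 torr.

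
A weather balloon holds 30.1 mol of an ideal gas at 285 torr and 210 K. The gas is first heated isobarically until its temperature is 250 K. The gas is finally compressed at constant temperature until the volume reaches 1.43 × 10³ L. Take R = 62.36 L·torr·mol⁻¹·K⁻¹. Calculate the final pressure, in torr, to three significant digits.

P₃ ≈ 328 torr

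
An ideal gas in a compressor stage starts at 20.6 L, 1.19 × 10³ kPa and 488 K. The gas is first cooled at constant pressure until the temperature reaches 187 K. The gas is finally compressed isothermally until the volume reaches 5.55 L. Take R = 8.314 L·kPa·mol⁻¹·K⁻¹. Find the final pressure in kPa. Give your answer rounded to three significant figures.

P₃ ≈ 1.69e+03 kPa

Isobaric, so V/T is constant: P₂ = P₁; V₂ = V₁·(T₂/T₁) = 7.894 L.
Isothermal, so P V is constant: T₃ = T₂; P₃ = P₂·(V₂/V₃) = 1693 kPa.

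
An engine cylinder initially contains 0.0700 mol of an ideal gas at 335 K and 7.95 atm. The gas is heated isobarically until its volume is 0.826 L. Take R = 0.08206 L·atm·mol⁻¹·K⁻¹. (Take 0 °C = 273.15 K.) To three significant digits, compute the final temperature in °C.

T₂ ≈ 870 °C

From PV = nRT: V₁ = nRT₁/P₁ = 0.2421 L.
Isobaric, so V/T is constant: P₂ = P₁; T₂ = T₁·(V₂/V₁) = 1143 K.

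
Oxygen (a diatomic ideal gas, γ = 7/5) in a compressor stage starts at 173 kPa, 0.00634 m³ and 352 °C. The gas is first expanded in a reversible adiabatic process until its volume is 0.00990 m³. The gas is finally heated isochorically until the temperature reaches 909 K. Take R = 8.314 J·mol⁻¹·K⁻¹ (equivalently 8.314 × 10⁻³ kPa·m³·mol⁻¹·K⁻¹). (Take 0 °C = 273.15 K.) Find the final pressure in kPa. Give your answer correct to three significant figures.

P₃ ≈ 161 kPa

Convert: T₁ = 625.1 K.
Adiabatic (γ = 7/5), T V^(γ−1) and P V^γ constant: T₂ = T₁·(V₁/V₂)^(γ−1) = 523.1 K; P₂ = P₁·(V₁/V₂)^γ = 92.70 kPa.
Isochoric, so P/T is constant: V₃ = V₂; P₃ = P₂·(T₃/T₂) = 161.1 kPa.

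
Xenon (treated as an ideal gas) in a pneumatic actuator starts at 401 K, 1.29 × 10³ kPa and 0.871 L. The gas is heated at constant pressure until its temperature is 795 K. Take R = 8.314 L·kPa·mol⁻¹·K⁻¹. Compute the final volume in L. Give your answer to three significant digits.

P constant ⇒ V ∝ T: P₂ = P₁; V₂ = V₁·(T₂/T₁) = 1.727 L.

V₂ ≈ 1.73 L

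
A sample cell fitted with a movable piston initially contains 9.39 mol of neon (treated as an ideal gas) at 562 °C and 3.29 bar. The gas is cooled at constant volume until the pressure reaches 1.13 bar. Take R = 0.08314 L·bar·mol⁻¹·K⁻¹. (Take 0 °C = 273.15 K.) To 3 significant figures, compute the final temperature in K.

Convert: T₁ = 835.1 K.
From PV = nRT: V₁ = nRT₁/P₁ = 198.2 L.
V constant ⇒ P ∝ T: V₂ = V₁; T₂ = T₁·(P₂/P₁) = 286.8 K.

T₂ ≈ 287 K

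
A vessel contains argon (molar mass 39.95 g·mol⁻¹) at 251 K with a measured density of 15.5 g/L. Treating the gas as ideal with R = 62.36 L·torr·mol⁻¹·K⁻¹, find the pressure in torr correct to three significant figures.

P ≈ 6.07e+03 torr

ρ = PM/(RT) ⇒ P = ρRT/M = (15.5 × 62.36 × 251.0) / 39.95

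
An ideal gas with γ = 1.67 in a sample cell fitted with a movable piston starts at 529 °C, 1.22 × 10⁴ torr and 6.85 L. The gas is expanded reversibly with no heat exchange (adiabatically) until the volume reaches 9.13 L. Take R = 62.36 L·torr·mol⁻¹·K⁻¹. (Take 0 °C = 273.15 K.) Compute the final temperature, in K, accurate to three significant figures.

Convert: T₁ = 802.1 K.
Reversible adiabatic, γ = 1.67: T₂ = T₁·(V₁/V₂)^(γ−1) = 661.7 K; P₂ = P₁·(V₁/V₂)^γ = 7551 torr.

T₂ ≈ 662 K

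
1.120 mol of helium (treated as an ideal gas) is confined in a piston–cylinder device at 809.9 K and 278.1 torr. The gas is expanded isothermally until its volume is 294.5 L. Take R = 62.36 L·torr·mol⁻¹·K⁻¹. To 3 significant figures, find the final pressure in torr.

P₂ ≈ 192 torr

From PV = nRT: V₁ = nRT₁/P₁ = 203.4 L.
T constant ⇒ Boyle's law P V = const: T₂ = T₁; P₂ = P₁·(V₁/V₂) = 192.1 torr.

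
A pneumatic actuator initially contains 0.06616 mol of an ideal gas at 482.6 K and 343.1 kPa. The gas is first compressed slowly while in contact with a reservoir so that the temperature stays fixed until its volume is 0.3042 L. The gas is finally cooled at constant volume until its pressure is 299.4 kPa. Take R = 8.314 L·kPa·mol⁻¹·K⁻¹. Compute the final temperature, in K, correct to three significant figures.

From PV = nRT: V₁ = nRT₁/P₁ = 0.7737 L.
Isothermal, so P V is constant: T₂ = T₁; P₂ = P₁·(V₁/V₂) = 872.6 kPa.
Isochoric, so P/T is constant: V₃ = V₂; T₃ = T₂·(P₃/P₂) = 165.6 K.

T₃ ≈ 166 K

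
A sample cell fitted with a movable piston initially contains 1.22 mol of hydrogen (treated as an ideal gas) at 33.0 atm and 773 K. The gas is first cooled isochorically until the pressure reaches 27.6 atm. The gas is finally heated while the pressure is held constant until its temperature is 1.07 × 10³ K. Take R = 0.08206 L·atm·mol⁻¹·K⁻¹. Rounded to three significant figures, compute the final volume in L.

V₃ ≈ 3.88 L

From PV = nRT: V₁ = nRT₁/P₁ = 2.345 L.
V constant ⇒ P ∝ T: V₂ = V₁; T₂ = T₁·(P₂/P₁) = 646.5 K.
P constant ⇒ V ∝ T: P₃ = P₂; V₃ = V₂·(T₃/T₂) = 3.881 L.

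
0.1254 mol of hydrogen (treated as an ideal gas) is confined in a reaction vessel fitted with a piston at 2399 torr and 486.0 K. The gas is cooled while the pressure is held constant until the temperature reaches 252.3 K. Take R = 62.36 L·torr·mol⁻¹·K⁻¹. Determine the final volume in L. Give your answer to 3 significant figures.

From PV = nRT: V₁ = nRT₁/P₁ = 1.584 L.
P constant ⇒ V ∝ T: P₂ = P₁; V₂ = V₁·(T₂/T₁) = 0.8224 L.

V₂ ≈ 0.822 L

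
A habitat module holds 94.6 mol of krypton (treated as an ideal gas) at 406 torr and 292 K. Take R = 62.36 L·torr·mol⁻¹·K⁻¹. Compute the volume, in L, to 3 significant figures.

PV = nRT ⇒ V = nRT/P = (94.6 × 62.36 × 292) / 406

V ≈ 4.24e+03 L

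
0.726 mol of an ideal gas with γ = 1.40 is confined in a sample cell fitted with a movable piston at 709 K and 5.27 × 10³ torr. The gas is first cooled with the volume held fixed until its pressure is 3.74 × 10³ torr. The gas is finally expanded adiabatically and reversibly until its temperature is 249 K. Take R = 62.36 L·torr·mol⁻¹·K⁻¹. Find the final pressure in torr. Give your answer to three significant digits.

From PV = nRT: V₁ = nRT₁/P₁ = 6.091 L.
Isochoric, so P/T is constant: V₂ = V₁; T₂ = T₁·(P₂/P₁) = 503.2 K.
Reversible adiabatic, γ = 1.40: P₃ = P₂·(T₃/T₂)^(γ/(γ−1)) = 318.9 torr; V₃ = V₂·(T₂/T₃)^(1/(γ−1)) = 35.35 L.

P₃ ≈ 319 torr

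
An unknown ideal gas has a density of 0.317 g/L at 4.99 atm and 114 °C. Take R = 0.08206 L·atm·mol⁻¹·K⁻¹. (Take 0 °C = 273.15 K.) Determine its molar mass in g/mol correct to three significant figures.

M ≈ 2.02 g/mol

ρ = PM/(RT) ⇒ M = ρRT/P = (0.317 × 0.08206 × 387.1) / 4.99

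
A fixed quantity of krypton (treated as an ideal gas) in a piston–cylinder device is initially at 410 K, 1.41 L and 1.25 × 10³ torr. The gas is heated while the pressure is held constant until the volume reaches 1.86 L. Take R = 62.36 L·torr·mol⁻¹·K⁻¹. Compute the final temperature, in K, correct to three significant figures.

T₂ ≈ 541 K

Isobaric, so V/T is constant: P₂ = P₁; T₂ = T₁·(V₂/V₁) = 540.9 K.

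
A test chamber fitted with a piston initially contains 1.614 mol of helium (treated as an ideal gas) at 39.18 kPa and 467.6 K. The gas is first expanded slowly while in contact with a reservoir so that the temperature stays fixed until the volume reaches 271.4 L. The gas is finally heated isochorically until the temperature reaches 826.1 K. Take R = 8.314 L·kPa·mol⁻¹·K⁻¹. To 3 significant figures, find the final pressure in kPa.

From PV = nRT: V₁ = nRT₁/P₁ = 160.1 L.
T constant ⇒ Boyle's law P V = const: T₂ = T₁; P₂ = P₁·(V₁/V₂) = 23.12 kPa.
Isochoric, so P/T is constant: V₃ = V₂; P₃ = P₂·(T₃/T₂) = 40.84 kPa.

P₃ ≈ 40.8 kPa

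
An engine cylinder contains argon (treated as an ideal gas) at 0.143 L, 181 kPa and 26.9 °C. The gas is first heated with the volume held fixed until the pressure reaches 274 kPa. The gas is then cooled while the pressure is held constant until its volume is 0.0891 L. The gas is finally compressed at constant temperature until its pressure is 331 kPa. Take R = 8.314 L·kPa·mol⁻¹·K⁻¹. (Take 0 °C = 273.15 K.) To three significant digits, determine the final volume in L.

Convert: T₁ = 300.0 K.
V constant ⇒ P ∝ T: V₂ = V₁; T₂ = T₁·(P₂/P₁) = 454.2 K.
P constant ⇒ V ∝ T: P₃ = P₂; T₃ = T₂·(V₃/V₂) = 283.0 K.
T constant ⇒ Boyle's law P V = const: T₄ = T₃; V₄ = V₃·(P₃/P₄) = 0.07376 L.

V₄ ≈ 0.0738 L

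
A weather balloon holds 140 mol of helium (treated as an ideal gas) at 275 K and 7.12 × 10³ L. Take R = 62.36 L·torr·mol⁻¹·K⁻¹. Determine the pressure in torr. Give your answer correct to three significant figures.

PV = nRT ⇒ P = nRT/V = (140 × 62.36 × 275) / 7.12e+03

P ≈ 337 torr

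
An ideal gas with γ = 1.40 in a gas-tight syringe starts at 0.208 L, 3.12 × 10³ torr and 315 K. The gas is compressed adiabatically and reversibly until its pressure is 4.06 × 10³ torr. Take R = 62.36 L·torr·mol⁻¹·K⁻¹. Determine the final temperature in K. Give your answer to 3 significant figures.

Adiabatic (γ = 1.40), T V^(γ−1) and P V^γ constant: T₂ = T₁·(P₂/P₁)^((γ−1)/γ) = 339.6 K; V₂ = V₁·(P₁/P₂)^(1/γ) = 0.1723 L.

T₂ ≈ 340 K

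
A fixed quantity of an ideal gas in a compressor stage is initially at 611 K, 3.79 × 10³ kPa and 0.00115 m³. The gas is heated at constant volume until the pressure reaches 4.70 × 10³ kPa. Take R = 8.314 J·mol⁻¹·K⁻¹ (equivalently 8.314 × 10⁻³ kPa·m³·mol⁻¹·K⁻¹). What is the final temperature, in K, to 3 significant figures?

T₂ ≈ 758 K

V constant ⇒ P ∝ T: V₂ = V₁; T₂ = T₁·(P₂/P₁) = 757.7 K.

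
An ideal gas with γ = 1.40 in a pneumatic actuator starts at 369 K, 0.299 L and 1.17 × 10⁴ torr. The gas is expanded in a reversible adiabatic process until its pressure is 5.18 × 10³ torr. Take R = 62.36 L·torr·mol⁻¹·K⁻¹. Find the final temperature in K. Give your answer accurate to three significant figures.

T₂ ≈ 292 K

Reversible adiabatic, γ = 1.40: T₂ = T₁·(P₂/P₁)^((γ−1)/γ) = 292.4 K; V₂ = V₁·(P₁/P₂)^(1/γ) = 0.5351 L.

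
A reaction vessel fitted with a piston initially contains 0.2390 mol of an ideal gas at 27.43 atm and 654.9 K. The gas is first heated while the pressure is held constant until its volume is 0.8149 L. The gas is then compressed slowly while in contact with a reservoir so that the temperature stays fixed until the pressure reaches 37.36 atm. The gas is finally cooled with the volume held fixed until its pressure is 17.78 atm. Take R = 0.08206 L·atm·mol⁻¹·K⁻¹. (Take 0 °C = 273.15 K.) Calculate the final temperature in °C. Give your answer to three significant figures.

T₄ ≈ 269 °C

From PV = nRT: V₁ = nRT₁/P₁ = 0.4683 L.
Isobaric, so V/T is constant: P₂ = P₁; T₂ = T₁·(V₂/V₁) = 1140 K.
T constant ⇒ Boyle's law P V = const: T₃ = T₂; V₃ = V₂·(P₂/P₃) = 0.5983 L.
V constant ⇒ P ∝ T: V₄ = V₃; T₄ = T₃·(P₄/P₃) = 542.4 K.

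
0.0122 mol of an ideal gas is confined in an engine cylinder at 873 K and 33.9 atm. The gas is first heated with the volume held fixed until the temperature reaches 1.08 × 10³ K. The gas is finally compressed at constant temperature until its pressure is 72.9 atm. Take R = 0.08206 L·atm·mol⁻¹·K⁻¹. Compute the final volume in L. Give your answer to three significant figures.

From PV = nRT: V₁ = nRT₁/P₁ = 0.02578 L.
Isochoric, so P/T is constant: V₂ = V₁; P₂ = P₁·(T₂/T₁) = 41.94 atm.
Isothermal, so P V is constant: T₃ = T₂; V₃ = V₂·(P₂/P₃) = 0.01483 L.

V₃ ≈ 0.0148 L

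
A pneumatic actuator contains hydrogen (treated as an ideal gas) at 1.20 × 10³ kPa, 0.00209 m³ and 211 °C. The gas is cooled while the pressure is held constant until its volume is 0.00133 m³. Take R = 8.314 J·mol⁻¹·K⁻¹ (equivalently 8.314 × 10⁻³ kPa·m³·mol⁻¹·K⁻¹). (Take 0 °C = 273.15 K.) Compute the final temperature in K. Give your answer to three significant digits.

Convert: T₁ = 484.1 K.
P constant ⇒ V ∝ T: P₂ = P₁; T₂ = T₁·(V₂/V₁) = 308.1 K.

T₂ ≈ 308 K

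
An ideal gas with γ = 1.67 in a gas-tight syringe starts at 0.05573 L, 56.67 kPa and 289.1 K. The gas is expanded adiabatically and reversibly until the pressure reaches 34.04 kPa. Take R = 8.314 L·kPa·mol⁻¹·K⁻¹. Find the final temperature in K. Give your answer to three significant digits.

T₂ ≈ 236 K

Reversible adiabatic, γ = 1.67: T₂ = T₁·(P₂/P₁)^((γ−1)/γ) = 235.6 K; V₂ = V₁·(P₁/P₂)^(1/γ) = 0.07562 L.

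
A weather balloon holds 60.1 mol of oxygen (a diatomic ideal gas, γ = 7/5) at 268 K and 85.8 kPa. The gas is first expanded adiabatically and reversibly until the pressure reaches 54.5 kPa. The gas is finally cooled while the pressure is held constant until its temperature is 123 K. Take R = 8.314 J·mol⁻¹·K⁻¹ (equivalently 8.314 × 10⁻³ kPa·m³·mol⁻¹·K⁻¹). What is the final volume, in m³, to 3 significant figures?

V₃ ≈ 1.13 m³

From PV = nRT: V₁ = nRT₁/P₁ = 1.561 m³.
Reversible adiabatic, γ = 7/5: T₂ = T₁·(P₂/P₁)^((γ−1)/γ) = 235.4 K; V₂ = V₁·(P₁/P₂)^(1/γ) = 2.158 m³.
Isobaric, so V/T is constant: P₃ = P₂; V₃ = V₂·(T₃/T₂) = 1.128 m³.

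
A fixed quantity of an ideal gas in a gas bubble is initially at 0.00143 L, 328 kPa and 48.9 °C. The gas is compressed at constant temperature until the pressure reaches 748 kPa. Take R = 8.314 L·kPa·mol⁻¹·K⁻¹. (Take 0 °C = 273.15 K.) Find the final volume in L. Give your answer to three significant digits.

V₂ ≈ 0.000627 L

Convert: T₁ = 322.0 K.
T constant ⇒ Boyle's law P V = const: T₂ = T₁; V₂ = V₁·(P₁/P₂) = 0.0006271 L.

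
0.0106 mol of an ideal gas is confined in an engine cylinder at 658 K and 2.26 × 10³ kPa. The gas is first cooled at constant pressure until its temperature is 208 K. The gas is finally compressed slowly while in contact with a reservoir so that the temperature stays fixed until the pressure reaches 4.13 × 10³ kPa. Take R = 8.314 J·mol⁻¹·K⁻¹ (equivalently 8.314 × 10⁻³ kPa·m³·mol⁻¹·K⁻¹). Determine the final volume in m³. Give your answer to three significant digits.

From PV = nRT: V₁ = nRT₁/P₁ = 2.566e-05 m³.
P constant ⇒ V ∝ T: P₂ = P₁; V₂ = V₁·(T₂/T₁) = 8.111e-06 m³.
T constant ⇒ Boyle's law P V = const: T₃ = T₂; V₃ = V₂·(P₂/P₃) = 4.438e-06 m³.

V₃ ≈ 4.44e-06 m³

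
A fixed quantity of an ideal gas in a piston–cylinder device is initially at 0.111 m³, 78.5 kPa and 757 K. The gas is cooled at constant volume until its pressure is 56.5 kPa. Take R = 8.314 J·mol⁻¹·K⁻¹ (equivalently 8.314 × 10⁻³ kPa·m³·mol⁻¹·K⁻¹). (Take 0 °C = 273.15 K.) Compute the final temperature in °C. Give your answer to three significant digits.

T₂ ≈ 272 °C

Isochoric, so P/T is constant: V₂ = V₁; T₂ = T₁·(P₂/P₁) = 544.8 K.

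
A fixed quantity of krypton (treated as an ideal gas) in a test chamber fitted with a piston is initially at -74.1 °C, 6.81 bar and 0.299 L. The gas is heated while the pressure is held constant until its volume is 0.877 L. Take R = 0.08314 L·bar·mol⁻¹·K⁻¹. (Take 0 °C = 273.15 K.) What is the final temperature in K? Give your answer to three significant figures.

Convert: T₁ = 199.0 K.
P constant ⇒ V ∝ T: P₂ = P₁; T₂ = T₁·(V₂/V₁) = 583.8 K.

T₂ ≈ 584 K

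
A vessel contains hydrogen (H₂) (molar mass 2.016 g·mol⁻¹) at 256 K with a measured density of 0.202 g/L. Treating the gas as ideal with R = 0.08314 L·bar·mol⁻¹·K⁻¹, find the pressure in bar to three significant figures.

ρ = PM/(RT) ⇒ P = ρRT/M = (0.202 × 0.08314 × 256.0) / 2.016

P ≈ 2.13 bar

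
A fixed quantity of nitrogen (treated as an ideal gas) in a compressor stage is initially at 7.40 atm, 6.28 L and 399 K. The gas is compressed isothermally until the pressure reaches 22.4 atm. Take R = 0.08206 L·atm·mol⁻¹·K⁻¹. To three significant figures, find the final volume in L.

V₂ ≈ 2.07 L

Isothermal, so P V is constant: T₂ = T₁; V₂ = V₁·(P₁/P₂) = 2.075 L.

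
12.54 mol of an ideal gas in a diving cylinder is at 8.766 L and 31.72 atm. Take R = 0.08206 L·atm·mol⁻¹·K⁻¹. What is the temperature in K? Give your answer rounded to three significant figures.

PV = nRT ⇒ T = PV/(nR) = (31.72 × 8.766) / (12.54 × 0.08206)

T ≈ 270 K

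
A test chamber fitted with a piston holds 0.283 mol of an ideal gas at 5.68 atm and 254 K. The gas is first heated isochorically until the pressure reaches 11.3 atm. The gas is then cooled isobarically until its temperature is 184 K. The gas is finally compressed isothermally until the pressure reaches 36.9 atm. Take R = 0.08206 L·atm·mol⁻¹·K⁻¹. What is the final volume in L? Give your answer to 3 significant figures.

V₄ ≈ 0.116 L

From PV = nRT: V₁ = nRT₁/P₁ = 1.038 L.
V constant ⇒ P ∝ T: V₂ = V₁; T₂ = T₁·(P₂/P₁) = 505.3 K.
Isobaric, so V/T is constant: P₃ = P₂; V₃ = V₂·(T₃/T₂) = 0.3781 L.
T constant ⇒ Boyle's law P V = const: T₄ = T₃; V₄ = V₃·(P₃/P₄) = 0.1158 L.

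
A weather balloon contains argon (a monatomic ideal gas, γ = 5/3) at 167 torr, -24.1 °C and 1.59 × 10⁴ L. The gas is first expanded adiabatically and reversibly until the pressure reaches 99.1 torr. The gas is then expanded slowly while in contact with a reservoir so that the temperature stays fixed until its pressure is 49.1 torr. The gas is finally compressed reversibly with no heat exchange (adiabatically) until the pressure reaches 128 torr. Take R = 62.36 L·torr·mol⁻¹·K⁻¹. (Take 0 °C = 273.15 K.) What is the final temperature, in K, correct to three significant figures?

T₄ ≈ 297 K

Convert: T₁ = 249.0 K.
Adiabatic (γ = 5/3), T V^(γ−1) and P V^γ constant: T₂ = T₁·(P₂/P₁)^((γ−1)/γ) = 202.1 K; V₂ = V₁·(P₁/P₂)^(1/γ) = 2.175e+04 L.
Isothermal, so P V is constant: T₃ = T₂; V₃ = V₂·(P₂/P₃) = 4.389e+04 L.
Reversible adiabatic, γ = 5/3: T₄ = T₃·(P₄/P₃)^((γ−1)/γ) = 296.5 K; V₄ = V₃·(P₃/P₄)^(1/γ) = 2.470e+04 L.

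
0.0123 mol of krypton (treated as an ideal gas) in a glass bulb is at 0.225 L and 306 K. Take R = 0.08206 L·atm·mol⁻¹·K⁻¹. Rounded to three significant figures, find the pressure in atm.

PV = nRT ⇒ P = nRT/V = (0.0123 × 0.08206 × 306) / 0.225

P ≈ 1.37 atm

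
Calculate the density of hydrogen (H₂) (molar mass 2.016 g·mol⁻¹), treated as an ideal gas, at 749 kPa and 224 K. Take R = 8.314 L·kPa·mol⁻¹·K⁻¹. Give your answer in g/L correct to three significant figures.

ρ ≈ 0.811 g/L

ρ = PM/(RT) = (749 × 2.016) / (8.314 × 224.0)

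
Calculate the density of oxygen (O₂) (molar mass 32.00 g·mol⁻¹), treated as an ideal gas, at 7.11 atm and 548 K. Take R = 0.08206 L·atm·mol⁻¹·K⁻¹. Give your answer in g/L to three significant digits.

ρ ≈ 5.06 g/L

ρ = PM/(RT) = (7.11 × 32.00) / (0.08206 × 548.0)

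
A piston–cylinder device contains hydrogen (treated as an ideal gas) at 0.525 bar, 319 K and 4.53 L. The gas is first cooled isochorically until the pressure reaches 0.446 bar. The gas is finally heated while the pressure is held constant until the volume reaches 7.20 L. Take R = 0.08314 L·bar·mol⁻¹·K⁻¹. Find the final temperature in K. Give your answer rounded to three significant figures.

T₃ ≈ 431 K

V constant ⇒ P ∝ T: V₂ = V₁; T₂ = T₁·(P₂/P₁) = 271.0 K.
P constant ⇒ V ∝ T: P₃ = P₂; T₃ = T₂·(V₃/V₂) = 430.7 K.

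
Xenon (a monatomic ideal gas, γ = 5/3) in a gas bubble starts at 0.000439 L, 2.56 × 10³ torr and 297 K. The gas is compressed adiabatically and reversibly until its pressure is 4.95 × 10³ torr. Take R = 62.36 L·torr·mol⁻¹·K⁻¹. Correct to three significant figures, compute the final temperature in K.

Adiabatic (γ = 5/3), T V^(γ−1) and P V^γ constant: T₂ = T₁·(P₂/P₁)^((γ−1)/γ) = 386.6 K; V₂ = V₁·(P₁/P₂)^(1/γ) = 0.0002956 L.

T₂ ≈ 387 K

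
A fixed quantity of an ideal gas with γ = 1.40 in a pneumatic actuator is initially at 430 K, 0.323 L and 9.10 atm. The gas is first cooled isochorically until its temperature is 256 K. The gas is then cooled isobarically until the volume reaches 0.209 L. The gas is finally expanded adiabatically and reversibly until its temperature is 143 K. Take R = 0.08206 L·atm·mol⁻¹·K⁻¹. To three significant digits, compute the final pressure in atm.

P₄ ≈ 3.24 atm

V constant ⇒ P ∝ T: V₂ = V₁; P₂ = P₁·(T₂/T₁) = 5.418 atm.
P constant ⇒ V ∝ T: P₃ = P₂; T₃ = T₂·(V₃/V₂) = 165.6 K.
Adiabatic (γ = 1.40), T V^(γ−1) and P V^γ constant: P₄ = P₃·(T₄/T₃)^(γ/(γ−1)) = 3.239 atm; V₄ = V₃·(T₃/T₄)^(1/(γ−1)) = 0.3018 L.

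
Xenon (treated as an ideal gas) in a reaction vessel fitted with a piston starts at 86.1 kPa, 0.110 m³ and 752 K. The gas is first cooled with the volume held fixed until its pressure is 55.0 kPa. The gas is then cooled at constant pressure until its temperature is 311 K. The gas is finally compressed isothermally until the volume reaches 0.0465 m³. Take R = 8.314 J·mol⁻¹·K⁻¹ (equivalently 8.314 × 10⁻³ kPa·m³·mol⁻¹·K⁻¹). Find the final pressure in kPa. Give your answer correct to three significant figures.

P₄ ≈ 84.2 kPa

V constant ⇒ P ∝ T: V₂ = V₁; T₂ = T₁·(P₂/P₁) = 480.4 K.
Isobaric, so V/T is constant: P₃ = P₂; V₃ = V₂·(T₃/T₂) = 0.07122 m³.
T constant ⇒ Boyle's law P V = const: T₄ = T₃; P₄ = P₃·(V₃/V₄) = 84.23 kPa.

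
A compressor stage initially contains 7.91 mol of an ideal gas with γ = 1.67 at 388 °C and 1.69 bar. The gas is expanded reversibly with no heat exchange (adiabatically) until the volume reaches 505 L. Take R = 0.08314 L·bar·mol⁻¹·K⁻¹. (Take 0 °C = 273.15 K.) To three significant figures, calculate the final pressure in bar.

Convert: T₁ = 661.1 K.
From PV = nRT: V₁ = nRT₁/P₁ = 257.3 L.
Reversible adiabatic, γ = 1.67: T₂ = T₁·(V₁/V₂)^(γ−1) = 420.8 K; P₂ = P₁·(V₁/V₂)^γ = 0.5480 bar.

P₂ ≈ 0.548 bar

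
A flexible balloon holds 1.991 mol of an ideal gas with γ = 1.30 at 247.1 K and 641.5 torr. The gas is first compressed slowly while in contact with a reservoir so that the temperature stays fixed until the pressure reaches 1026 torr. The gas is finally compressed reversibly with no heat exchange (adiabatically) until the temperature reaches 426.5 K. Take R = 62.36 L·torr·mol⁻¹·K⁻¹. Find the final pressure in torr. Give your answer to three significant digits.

P₃ ≈ 1.09e+04 torr

From PV = nRT: V₁ = nRT₁/P₁ = 47.82 L.
T constant ⇒ Boyle's law P V = const: T₂ = T₁; V₂ = V₁·(P₁/P₂) = 29.90 L.
Reversible adiabatic, γ = 1.30: P₃ = P₂·(T₃/T₂)^(γ/(γ−1)) = 1.092e+04 torr; V₃ = V₂·(T₂/T₃)^(1/(γ−1)) = 4.848 L.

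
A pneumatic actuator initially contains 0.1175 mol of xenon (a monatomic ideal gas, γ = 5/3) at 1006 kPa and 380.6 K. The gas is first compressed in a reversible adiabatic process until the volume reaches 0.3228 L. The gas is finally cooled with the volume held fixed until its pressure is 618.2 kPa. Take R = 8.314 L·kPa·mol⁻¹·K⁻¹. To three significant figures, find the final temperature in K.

T₃ ≈ 204 K

From PV = nRT: V₁ = nRT₁/P₁ = 0.3696 L.
Adiabatic (γ = 5/3), T V^(γ−1) and P V^γ constant: T₂ = T₁·(V₁/V₂)^(γ−1) = 416.5 K; P₂ = P₁·(V₁/V₂)^γ = 1261 kPa.
Isochoric, so P/T is constant: V₃ = V₂; T₃ = T₂·(P₃/P₂) = 204.3 K.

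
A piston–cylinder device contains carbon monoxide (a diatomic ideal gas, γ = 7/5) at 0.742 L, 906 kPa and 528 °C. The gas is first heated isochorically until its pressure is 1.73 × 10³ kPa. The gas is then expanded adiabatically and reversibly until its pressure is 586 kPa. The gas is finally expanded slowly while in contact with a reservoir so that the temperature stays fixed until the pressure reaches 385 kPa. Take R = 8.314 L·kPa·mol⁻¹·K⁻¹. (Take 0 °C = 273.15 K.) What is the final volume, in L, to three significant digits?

V₄ ≈ 2.45 L

Convert: T₁ = 801.1 K.
Isochoric, so P/T is constant: V₂ = V₁; T₂ = T₁·(P₂/P₁) = 1530 K.
Adiabatic (γ = 7/5), T V^(γ−1) and P V^γ constant: T₃ = T₂·(P₃/P₂)^((γ−1)/γ) = 1123 K; V₃ = V₂·(P₂/P₃)^(1/γ) = 1.608 L.
T constant ⇒ Boyle's law P V = const: T₄ = T₃; V₄ = V₃·(P₃/P₄) = 2.447 L.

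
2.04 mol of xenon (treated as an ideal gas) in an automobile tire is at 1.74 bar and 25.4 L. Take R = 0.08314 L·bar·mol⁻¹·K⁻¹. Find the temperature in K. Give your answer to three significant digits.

T ≈ 261 K

PV = nRT ⇒ T = PV/(nR) = (1.74 × 25.4) / (2.04 × 0.08314)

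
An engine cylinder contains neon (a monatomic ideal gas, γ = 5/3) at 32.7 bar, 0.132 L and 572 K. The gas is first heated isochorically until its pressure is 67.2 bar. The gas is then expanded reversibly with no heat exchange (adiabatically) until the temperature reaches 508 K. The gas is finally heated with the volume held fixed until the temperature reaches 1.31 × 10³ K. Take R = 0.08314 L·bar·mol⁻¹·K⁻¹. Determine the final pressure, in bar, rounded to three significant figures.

P₄ ≈ 21.3 bar

V constant ⇒ P ∝ T: V₂ = V₁; T₂ = T₁·(P₂/P₁) = 1175 K.
Adiabatic (γ = 5/3), T V^(γ−1) and P V^γ constant: P₃ = P₂·(T₃/T₂)^(γ/(γ−1)) = 8.251 bar; V₃ = V₂·(T₂/T₃)^(1/(γ−1)) = 0.4646 L.
V constant ⇒ P ∝ T: V₄ = V₃; P₄ = P₃·(T₄/T₃) = 21.28 bar.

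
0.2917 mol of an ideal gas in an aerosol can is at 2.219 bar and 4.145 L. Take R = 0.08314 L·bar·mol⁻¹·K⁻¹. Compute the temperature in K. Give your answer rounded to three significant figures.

T ≈ 379 K

PV = nRT ⇒ T = PV/(nR) = (2.219 × 4.145) / (0.2917 × 0.08314)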